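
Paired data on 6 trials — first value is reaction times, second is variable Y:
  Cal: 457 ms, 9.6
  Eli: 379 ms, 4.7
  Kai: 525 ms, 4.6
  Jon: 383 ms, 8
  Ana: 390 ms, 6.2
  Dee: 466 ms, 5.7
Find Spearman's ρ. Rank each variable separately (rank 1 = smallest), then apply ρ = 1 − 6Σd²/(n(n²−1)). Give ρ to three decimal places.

Ranks of variable 1: 4, 1, 6, 2, 3, 5
Ranks of variable 2: 6, 2, 1, 5, 4, 3
d = r₁ − r₂: -2, -1, 5, -3, -1, 2
d²: 4, 1, 25, 9, 1, 4; Σd² = 44
ρ = 1 − 6·44/(6·35) = 1 − 264/210 = -0.257

-0.257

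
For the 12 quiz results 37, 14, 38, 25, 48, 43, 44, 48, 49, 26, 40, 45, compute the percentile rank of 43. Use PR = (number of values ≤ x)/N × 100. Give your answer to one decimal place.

N = 12.
Strictly below 43: 6. Equal to 43: 1.
PR = 7/12 × 100 = 58.3

58.3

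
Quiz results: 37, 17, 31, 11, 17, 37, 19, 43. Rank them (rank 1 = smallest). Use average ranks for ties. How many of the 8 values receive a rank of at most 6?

5

Sorted (ascending): 11, 17, 17, 19, 31, 37, 37, 43
The 2 values of 17 occupy positions 2–3 → average rank (2+3)/2 = 2.5.
The 2 values of 37 occupy positions 6–7 → average rank (6+7)/2 = 6.5.
Ranks ≤ 6: {1, 2.5, 2.5, 4, 5} → 5 values.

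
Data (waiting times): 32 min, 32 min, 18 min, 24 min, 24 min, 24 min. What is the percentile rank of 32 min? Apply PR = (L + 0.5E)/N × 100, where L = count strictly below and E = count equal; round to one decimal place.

N = 6.
Strictly below 32: 4. Equal to 32: 2.
PR = (4 + 0.5·2)/6 × 100 = 83.3

83.3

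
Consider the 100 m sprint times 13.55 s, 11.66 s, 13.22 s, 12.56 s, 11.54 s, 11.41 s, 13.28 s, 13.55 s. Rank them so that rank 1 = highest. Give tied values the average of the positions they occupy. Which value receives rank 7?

Sorted (descending): 13.55, 13.55, 13.28, 13.22, 12.56, 11.66, 11.54, 11.41
The 2 values of 13.55 occupy positions 1–2 → average rank (1+2)/2 = 1.5.
Rank 7 → value 11.54.

11.54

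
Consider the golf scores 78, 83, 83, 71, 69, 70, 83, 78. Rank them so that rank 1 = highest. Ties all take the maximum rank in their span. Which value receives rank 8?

Sorted (descending): 83, 83, 83, 78, 78, 71, 70, 69
The 3 values of 83 occupy positions 1–3 → each gets rank 3.
The 2 values of 78 occupy positions 4–5 → each gets rank 5.
Rank 8 → value 69.

69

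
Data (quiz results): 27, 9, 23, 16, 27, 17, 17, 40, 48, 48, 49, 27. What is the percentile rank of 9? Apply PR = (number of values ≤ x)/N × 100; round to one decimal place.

8.3

N = 12.
Strictly below 9: 0. Equal to 9: 1.
PR = 1/12 × 100 = 8.3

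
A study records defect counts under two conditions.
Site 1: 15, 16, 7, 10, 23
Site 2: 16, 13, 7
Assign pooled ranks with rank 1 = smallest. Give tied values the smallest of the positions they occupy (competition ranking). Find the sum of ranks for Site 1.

Sorted (ascending): 7, 7, 10, 13, 15, 16, 16, 23
The 2 values of 7 occupy positions 1–2 → each gets rank 1.
The 2 values of 16 occupy positions 6–7 → each gets rank 6.
Site 1 values → pooled ranks: 15→5, 16→6, 7→1, 10→3, 23→8
Rank sum = 5 + 6 + 1 + 3 + 8 = 23

23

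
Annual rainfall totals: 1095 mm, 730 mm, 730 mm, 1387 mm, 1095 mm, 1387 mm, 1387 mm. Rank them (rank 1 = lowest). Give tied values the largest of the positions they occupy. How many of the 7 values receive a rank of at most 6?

4

Sorted (ascending): 730, 730, 1095, 1095, 1387, 1387, 1387
The 2 values of 730 occupy positions 1–2 → each gets rank 2.
The 2 values of 1095 occupy positions 3–4 → each gets rank 4.
The 3 values of 1387 occupy positions 5–7 → each gets rank 7.
Ranks ≤ 6: {2, 2, 4, 4} → 4 values.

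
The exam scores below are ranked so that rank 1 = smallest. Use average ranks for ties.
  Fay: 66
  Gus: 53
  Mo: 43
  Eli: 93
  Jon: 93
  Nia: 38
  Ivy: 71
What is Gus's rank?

Sorted (ascending): 38, 43, 53, 66, 71, 93, 93
The 2 values of 93 occupy positions 6–7 → average rank (6+7)/2 = 6.5.
Gus has value 53 → rank 3.

3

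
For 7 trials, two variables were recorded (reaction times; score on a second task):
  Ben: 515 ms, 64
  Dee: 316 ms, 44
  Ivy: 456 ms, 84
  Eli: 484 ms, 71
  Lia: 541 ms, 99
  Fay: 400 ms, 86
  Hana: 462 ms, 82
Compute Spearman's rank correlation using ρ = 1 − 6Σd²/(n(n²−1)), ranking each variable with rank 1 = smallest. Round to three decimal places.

0.286

Ranks of variable 1: 6, 1, 3, 5, 7, 2, 4
Ranks of variable 2: 2, 1, 5, 3, 7, 6, 4
d = r₁ − r₂: 4, 0, -2, 2, 0, -4, 0
d²: 16, 0, 4, 4, 0, 16, 0; Σd² = 40
ρ = 1 − 6·40/(7·48) = 1 − 240/336 = 0.286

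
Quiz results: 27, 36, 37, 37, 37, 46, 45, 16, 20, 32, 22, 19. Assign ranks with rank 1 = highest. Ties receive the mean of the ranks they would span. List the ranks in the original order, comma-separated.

Sorted (descending): 46, 45, 37, 37, 37, 36, 32, 27, 22, 20, 19, 16
The 3 values of 37 occupy positions 3–5 → average rank 4.

8, 6, 4, 4, 4, 1, 2, 12, 10, 7, 9, 11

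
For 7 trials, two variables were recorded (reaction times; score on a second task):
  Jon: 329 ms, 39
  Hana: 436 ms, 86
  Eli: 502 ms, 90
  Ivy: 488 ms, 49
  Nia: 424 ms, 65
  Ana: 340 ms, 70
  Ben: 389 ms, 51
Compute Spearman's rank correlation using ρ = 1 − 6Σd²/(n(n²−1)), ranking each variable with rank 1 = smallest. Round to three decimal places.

0.536

Ranks of variable 1: 1, 5, 7, 6, 4, 2, 3
Ranks of variable 2: 1, 6, 7, 2, 4, 5, 3
d = r₁ − r₂: 0, -1, 0, 4, 0, -3, 0
d²: 0, 1, 0, 16, 0, 9, 0; Σd² = 26
ρ = 1 − 6·26/(7·48) = 1 − 156/336 = 0.536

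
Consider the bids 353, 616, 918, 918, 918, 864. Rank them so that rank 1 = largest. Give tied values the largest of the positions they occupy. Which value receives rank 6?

353

Sorted (descending): 918, 918, 918, 864, 616, 353
The 3 values of 918 occupy positions 1–3 → each gets rank 3.
Rank 6 → value 353.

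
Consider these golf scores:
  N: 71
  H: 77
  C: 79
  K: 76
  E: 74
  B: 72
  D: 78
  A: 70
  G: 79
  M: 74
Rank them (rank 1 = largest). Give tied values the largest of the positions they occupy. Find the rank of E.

7

Sorted (descending): 79, 79, 78, 77, 76, 74, 74, 72, 71, 70
The 2 values of 79 occupy positions 1–2 → each gets rank 2.
The 2 values of 74 occupy positions 6–7 → each gets rank 7.
E has value 74 → rank 7.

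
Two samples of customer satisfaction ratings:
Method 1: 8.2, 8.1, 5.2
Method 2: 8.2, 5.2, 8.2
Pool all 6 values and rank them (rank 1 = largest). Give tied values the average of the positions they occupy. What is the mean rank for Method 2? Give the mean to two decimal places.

Sorted (descending): 8.2, 8.2, 8.2, 8.1, 5.2, 5.2
The 3 values of 8.2 occupy positions 1–3 → average rank 2.
The 2 values of 5.2 occupy positions 5–6 → average rank (5+6)/2 = 5.5.
Method 2 values → pooled ranks: 8.2→2, 5.2→5.5, 8.2→2
Mean rank = (2 + 5.5 + 2) / 3 = 3.17

3.17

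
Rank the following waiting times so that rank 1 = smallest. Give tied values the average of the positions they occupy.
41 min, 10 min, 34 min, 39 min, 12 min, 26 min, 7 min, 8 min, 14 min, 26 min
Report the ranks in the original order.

10, 3, 8, 9, 4, 6.5, 1, 2, 5, 6.5

Sorted (ascending): 7, 8, 10, 12, 14, 26, 26, 34, 39, 41
The 2 values of 26 occupy positions 6–7 → average rank (6+7)/2 = 6.5.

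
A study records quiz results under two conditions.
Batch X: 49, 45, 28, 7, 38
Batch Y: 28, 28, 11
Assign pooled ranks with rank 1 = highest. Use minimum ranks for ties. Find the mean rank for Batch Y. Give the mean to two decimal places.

5.00

Sorted (descending): 49, 45, 38, 28, 28, 28, 11, 7
The 3 values of 28 occupy positions 4–6 → each gets rank 4.
Batch Y values → pooled ranks: 28→4, 28→4, 11→7
Mean rank = (4 + 4 + 7) / 3 = 5.00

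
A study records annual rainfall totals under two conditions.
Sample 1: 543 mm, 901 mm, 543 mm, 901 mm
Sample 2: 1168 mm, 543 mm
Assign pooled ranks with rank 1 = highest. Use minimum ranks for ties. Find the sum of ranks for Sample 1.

12

Sorted (descending): 1168, 901, 901, 543, 543, 543
The 2 values of 901 occupy positions 2–3 → each gets rank 2.
The 3 values of 543 occupy positions 4–6 → each gets rank 4.
Sample 1 values → pooled ranks: 543→4, 901→2, 543→4, 901→2
Rank sum = 4 + 2 + 4 + 2 = 12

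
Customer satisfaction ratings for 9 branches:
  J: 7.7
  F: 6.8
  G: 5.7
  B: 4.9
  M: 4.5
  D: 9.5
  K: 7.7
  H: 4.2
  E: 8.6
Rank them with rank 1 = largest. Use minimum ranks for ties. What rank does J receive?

Sorted (descending): 9.5, 8.6, 7.7, 7.7, 6.8, 5.7, 4.9, 4.5, 4.2
The 2 values of 7.7 occupy positions 3–4 → each gets rank 3.
J has value 7.7 → rank 3.

3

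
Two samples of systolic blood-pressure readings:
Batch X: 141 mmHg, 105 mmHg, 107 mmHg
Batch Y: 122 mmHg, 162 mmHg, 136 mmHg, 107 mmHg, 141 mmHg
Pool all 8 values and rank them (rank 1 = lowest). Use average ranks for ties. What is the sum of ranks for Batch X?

Sorted (ascending): 105, 107, 107, 122, 136, 141, 141, 162
The 2 values of 107 occupy positions 2–3 → average rank (2+3)/2 = 2.5.
The 2 values of 141 occupy positions 6–7 → average rank (6+7)/2 = 6.5.
Batch X values → pooled ranks: 141→6.5, 105→1, 107→2.5
Rank sum = 6.5 + 1 + 2.5 = 10

10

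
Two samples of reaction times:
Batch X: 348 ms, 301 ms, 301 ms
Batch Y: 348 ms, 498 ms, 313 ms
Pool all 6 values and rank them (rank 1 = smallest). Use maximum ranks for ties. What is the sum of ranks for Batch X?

Sorted (ascending): 301, 301, 313, 348, 348, 498
The 2 values of 301 occupy positions 1–2 → each gets rank 2.
The 2 values of 348 occupy positions 4–5 → each gets rank 5.
Batch X values → pooled ranks: 348→5, 301→2, 301→2
Rank sum = 5 + 2 + 2 = 9

9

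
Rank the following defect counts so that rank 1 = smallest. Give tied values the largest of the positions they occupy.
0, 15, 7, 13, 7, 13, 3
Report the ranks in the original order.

Sorted (ascending): 0, 3, 7, 7, 13, 13, 15
The 2 values of 7 occupy positions 3–4 → each gets rank 4.
The 2 values of 13 occupy positions 5–6 → each gets rank 6.

1, 7, 4, 6, 4, 6, 2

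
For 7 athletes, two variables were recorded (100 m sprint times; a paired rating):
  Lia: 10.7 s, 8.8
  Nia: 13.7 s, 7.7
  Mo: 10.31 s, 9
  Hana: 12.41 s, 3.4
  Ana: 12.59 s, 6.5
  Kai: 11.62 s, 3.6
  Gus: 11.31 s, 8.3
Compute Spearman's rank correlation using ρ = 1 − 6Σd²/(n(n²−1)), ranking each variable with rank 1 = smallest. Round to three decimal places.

Ranks of variable 1: 2, 7, 1, 5, 6, 4, 3
Ranks of variable 2: 6, 4, 7, 1, 3, 2, 5
d = r₁ − r₂: -4, 3, -6, 4, 3, 2, -2
d²: 16, 9, 36, 16, 9, 4, 4; Σd² = 94
ρ = 1 − 6·94/(7·48) = 1 − 564/336 = -0.679

-0.679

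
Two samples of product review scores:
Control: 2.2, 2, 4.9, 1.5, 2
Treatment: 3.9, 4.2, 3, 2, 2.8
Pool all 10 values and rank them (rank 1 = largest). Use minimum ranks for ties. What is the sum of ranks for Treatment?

21

Sorted (descending): 4.9, 4.2, 3.9, 3, 2.8, 2.2, 2, 2, 2, 1.5
The 3 values of 2 occupy positions 7–9 → each gets rank 7.
Treatment values → pooled ranks: 3.9→3, 4.2→2, 3→4, 2→7, 2.8→5
Rank sum = 3 + 2 + 4 + 7 + 5 = 21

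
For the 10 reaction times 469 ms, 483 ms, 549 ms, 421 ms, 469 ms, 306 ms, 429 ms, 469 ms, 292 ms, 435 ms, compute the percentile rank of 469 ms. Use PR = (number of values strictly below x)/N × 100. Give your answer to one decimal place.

50.0

N = 10.
Strictly below 469: 5. Equal to 469: 3.
PR = 5/10 × 100 = 50.0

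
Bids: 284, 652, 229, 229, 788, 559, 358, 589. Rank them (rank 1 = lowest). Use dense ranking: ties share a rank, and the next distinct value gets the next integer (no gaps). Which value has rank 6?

Sorted (ascending): 229, 229, 284, 358, 559, 589, 652, 788
The 2 values of 229 share dense rank 1.
Remaining distinct values take the next consecutive integers.
Rank 6 → value 652.

652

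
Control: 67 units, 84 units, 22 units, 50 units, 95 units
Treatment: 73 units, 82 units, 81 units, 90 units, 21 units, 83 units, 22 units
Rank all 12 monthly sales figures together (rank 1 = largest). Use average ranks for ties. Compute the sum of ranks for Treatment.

46.5

Sorted (descending): 95, 90, 84, 83, 82, 81, 73, 67, 50, 22, 22, 21
The 2 values of 22 occupy positions 10–11 → average rank (10+11)/2 = 10.5.
Treatment values → pooled ranks: 73→7, 82→5, 81→6, 90→2, 21→12, 83→4, 22→10.5
Rank sum = 7 + 5 + 6 + 2 + 12 + 4 + 10.5 = 46.5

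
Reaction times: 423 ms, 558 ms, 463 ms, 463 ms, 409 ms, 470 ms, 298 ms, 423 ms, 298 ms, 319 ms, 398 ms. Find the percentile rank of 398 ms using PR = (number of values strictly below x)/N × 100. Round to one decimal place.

27.3

N = 11.
Strictly below 398: 3. Equal to 398: 1.
PR = 3/11 × 100 = 27.3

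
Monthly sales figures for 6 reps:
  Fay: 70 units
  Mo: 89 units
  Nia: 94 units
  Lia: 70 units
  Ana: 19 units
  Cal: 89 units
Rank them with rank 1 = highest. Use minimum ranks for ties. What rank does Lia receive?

4

Sorted (descending): 94, 89, 89, 70, 70, 19
The 2 values of 89 occupy positions 2–3 → each gets rank 2.
The 2 values of 70 occupy positions 4–5 → each gets rank 4.
Lia has value 70 units → rank 4.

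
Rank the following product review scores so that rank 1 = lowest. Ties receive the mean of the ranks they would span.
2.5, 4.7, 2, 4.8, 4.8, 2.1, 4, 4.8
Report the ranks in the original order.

Sorted (ascending): 2, 2.1, 2.5, 4, 4.7, 4.8, 4.8, 4.8
The 3 values of 4.8 occupy positions 6–8 → average rank 7.

3, 5, 1, 7, 7, 2, 4, 7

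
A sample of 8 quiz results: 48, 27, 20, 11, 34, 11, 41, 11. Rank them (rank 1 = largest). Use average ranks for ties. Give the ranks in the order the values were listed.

Sorted (descending): 48, 41, 34, 27, 20, 11, 11, 11
The 3 values of 11 occupy positions 6–8 → average rank 7.

1, 4, 5, 7, 3, 7, 2, 7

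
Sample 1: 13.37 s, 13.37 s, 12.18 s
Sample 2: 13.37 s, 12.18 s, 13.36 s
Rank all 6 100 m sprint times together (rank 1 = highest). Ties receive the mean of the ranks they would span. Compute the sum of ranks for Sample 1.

Sorted (descending): 13.37, 13.37, 13.37, 13.36, 12.18, 12.18
The 3 values of 13.37 occupy positions 1–3 → average rank 2.
The 2 values of 12.18 occupy positions 5–6 → average rank (5+6)/2 = 5.5.
Sample 1 values → pooled ranks: 13.37→2, 13.37→2, 12.18→5.5
Rank sum = 2 + 2 + 5.5 = 9.5

9.5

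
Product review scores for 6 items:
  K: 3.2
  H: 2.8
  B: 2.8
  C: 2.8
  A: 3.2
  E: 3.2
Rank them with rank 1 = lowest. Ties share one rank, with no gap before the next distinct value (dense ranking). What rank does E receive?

2

Sorted (ascending): 2.8, 2.8, 2.8, 3.2, 3.2, 3.2
The 3 values of 2.8 share dense rank 1.
The 3 values of 3.2 share dense rank 2.
E has value 3.2 → rank 2.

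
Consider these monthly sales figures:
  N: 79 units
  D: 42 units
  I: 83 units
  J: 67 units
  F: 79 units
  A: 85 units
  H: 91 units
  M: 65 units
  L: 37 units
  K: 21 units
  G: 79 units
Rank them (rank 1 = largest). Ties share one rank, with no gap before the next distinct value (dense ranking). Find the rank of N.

4

Sorted (descending): 91, 85, 83, 79, 79, 79, 67, 65, 42, 37, 21
The 3 values of 79 share dense rank 4.
Remaining distinct values take the next consecutive integers.
N has value 79 units → rank 4.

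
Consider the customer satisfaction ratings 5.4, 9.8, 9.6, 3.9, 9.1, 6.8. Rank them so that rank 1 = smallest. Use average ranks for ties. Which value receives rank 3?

6.8

Sorted (ascending): 3.9, 5.4, 6.8, 9.1, 9.6, 9.8
No ties — each value takes its position as its rank.
Rank 3 → value 6.8.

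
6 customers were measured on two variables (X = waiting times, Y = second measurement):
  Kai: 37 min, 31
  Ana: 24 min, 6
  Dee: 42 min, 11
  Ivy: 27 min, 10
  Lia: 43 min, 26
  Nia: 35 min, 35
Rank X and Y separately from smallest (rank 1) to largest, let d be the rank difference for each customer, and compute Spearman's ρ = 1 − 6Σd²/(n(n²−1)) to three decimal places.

Ranks of variable 1: 4, 1, 5, 2, 6, 3
Ranks of variable 2: 5, 1, 3, 2, 4, 6
d = r₁ − r₂: -1, 0, 2, 0, 2, -3
d²: 1, 0, 4, 0, 4, 9; Σd² = 18
ρ = 1 − 6·18/(6·35) = 1 − 108/210 = 0.486

0.486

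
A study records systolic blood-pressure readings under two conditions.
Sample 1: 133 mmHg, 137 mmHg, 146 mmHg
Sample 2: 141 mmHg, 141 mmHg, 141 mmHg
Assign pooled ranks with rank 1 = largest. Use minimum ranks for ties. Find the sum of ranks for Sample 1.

Sorted (descending): 146, 141, 141, 141, 137, 133
The 3 values of 141 occupy positions 2–4 → each gets rank 2.
Sample 1 values → pooled ranks: 133→6, 137→5, 146→1
Rank sum = 6 + 5 + 1 = 12

12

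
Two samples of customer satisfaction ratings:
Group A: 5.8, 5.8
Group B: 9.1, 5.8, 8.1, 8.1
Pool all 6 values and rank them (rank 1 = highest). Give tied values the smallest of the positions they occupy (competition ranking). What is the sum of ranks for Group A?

8

Sorted (descending): 9.1, 8.1, 8.1, 5.8, 5.8, 5.8
The 2 values of 8.1 occupy positions 2–3 → each gets rank 2.
The 3 values of 5.8 occupy positions 4–6 → each gets rank 4.
Group A values → pooled ranks: 5.8→4, 5.8→4
Rank sum = 4 + 4 = 8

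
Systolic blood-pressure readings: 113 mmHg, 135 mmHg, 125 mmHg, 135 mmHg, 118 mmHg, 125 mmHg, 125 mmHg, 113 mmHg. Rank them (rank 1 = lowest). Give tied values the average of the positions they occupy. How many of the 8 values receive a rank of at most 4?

3

Sorted (ascending): 113, 113, 118, 125, 125, 125, 135, 135
The 2 values of 113 occupy positions 1–2 → average rank (1+2)/2 = 1.5.
The 3 values of 125 occupy positions 4–6 → average rank 5.
The 2 values of 135 occupy positions 7–8 → average rank (7+8)/2 = 7.5.
Ranks ≤ 4: {1.5, 1.5, 3} → 3 values.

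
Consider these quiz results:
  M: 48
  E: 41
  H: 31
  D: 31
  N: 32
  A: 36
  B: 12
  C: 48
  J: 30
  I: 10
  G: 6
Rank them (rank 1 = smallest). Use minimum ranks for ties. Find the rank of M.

10

Sorted (ascending): 6, 10, 12, 30, 31, 31, 32, 36, 41, 48, 48
The 2 values of 31 occupy positions 5–6 → each gets rank 5.
The 2 values of 48 occupy positions 10–11 → each gets rank 10.
M has value 48 → rank 10.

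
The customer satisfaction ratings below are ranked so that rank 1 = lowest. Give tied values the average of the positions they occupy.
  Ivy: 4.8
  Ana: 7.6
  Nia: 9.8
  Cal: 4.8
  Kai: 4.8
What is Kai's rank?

Sorted (ascending): 4.8, 4.8, 4.8, 7.6, 9.8
The 3 values of 4.8 occupy positions 1–3 → average rank 2.
Kai has value 4.8 → rank 2.

2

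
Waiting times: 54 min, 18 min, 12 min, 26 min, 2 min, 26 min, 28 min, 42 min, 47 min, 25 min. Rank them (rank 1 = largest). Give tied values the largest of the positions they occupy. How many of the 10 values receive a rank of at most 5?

4

Sorted (descending): 54, 47, 42, 28, 26, 26, 25, 18, 12, 2
The 2 values of 26 occupy positions 5–6 → each gets rank 6.
Ranks ≤ 5: {1, 2, 3, 4} → 4 values.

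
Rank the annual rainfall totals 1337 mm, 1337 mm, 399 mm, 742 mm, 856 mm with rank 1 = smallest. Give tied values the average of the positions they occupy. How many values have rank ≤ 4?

3

Sorted (ascending): 399, 742, 856, 1337, 1337
The 2 values of 1337 occupy positions 4–5 → average rank (4+5)/2 = 4.5.
Ranks ≤ 4: {1, 2, 3} → 3 values.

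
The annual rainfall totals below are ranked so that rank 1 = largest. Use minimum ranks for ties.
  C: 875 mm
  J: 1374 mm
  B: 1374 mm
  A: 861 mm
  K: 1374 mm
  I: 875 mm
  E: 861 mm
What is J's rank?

Sorted (descending): 1374, 1374, 1374, 875, 875, 861, 861
The 3 values of 1374 occupy positions 1–3 → each gets rank 1.
The 2 values of 875 occupy positions 4–5 → each gets rank 4.
The 2 values of 861 occupy positions 6–7 → each gets rank 6.
J has value 1374 mm → rank 1.

1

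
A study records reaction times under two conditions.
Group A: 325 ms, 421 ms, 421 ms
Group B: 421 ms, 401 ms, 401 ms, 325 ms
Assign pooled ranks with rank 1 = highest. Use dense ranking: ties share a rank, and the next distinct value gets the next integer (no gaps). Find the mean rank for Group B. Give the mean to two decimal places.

Sorted (descending): 421, 421, 421, 401, 401, 325, 325
The 3 values of 421 share dense rank 1.
The 2 values of 401 share dense rank 2.
The 2 values of 325 share dense rank 3.
Group B values → pooled ranks: 421→1, 401→2, 401→2, 325→3
Mean rank = (1 + 2 + 2 + 3) / 4 = 2.00

2.00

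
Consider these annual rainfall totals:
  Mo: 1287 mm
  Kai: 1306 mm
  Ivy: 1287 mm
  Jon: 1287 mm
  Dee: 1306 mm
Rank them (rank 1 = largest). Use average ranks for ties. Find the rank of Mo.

Sorted (descending): 1306, 1306, 1287, 1287, 1287
The 2 values of 1306 occupy positions 1–2 → average rank (1+2)/2 = 1.5.
The 3 values of 1287 occupy positions 3–5 → average rank 4.
Mo has value 1287 mm → rank 4.

4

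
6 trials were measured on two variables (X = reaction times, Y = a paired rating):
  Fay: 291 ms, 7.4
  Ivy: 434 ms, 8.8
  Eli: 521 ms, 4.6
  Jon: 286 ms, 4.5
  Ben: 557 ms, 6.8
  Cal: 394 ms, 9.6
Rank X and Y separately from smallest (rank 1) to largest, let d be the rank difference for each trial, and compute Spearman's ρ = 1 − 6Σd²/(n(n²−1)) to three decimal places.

0.086

Ranks of variable 1: 2, 4, 5, 1, 6, 3
Ranks of variable 2: 4, 5, 2, 1, 3, 6
d = r₁ − r₂: -2, -1, 3, 0, 3, -3
d²: 4, 1, 9, 0, 9, 9; Σd² = 32
ρ = 1 − 6·32/(6·35) = 1 − 192/210 = 0.086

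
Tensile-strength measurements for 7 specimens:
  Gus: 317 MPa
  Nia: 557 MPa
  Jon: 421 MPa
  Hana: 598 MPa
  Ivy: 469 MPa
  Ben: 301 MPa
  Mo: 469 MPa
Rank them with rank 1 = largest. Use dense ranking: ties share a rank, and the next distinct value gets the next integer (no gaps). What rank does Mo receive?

Sorted (descending): 598, 557, 469, 469, 421, 317, 301
The 2 values of 469 share dense rank 3.
Remaining distinct values take the next consecutive integers.
Mo has value 469 MPa → rank 3.

3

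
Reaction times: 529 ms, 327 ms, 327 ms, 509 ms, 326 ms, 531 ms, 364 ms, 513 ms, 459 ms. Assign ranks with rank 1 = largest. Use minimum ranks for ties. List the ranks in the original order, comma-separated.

Sorted (descending): 531, 529, 513, 509, 459, 364, 327, 327, 326
The 2 values of 327 occupy positions 7–8 → each gets rank 7.

2, 7, 7, 4, 9, 1, 6, 3, 5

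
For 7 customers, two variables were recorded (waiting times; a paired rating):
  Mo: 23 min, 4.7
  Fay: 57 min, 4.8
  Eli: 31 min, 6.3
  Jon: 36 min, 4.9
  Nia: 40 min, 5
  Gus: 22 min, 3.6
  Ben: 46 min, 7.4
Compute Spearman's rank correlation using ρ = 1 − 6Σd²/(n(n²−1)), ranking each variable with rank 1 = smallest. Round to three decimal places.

0.536

Ranks of variable 1: 2, 7, 3, 4, 5, 1, 6
Ranks of variable 2: 2, 3, 6, 4, 5, 1, 7
d = r₁ − r₂: 0, 4, -3, 0, 0, 0, -1
d²: 0, 16, 9, 0, 0, 0, 1; Σd² = 26
ρ = 1 − 6·26/(7·48) = 1 − 156/336 = 0.536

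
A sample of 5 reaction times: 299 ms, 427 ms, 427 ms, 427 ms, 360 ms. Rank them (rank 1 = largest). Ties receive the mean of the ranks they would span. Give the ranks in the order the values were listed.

5, 2, 2, 2, 4

Sorted (descending): 427, 427, 427, 360, 299
The 3 values of 427 occupy positions 1–3 → average rank 2.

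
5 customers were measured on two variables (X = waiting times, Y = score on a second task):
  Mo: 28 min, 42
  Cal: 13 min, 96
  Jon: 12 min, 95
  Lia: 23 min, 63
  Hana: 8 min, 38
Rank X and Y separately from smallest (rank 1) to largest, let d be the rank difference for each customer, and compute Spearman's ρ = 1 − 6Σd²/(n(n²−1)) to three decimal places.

0.100

Ranks of variable 1: 5, 3, 2, 4, 1
Ranks of variable 2: 2, 5, 4, 3, 1
d = r₁ − r₂: 3, -2, -2, 1, 0
d²: 9, 4, 4, 1, 0; Σd² = 18
ρ = 1 − 6·18/(5·24) = 1 − 108/120 = 0.100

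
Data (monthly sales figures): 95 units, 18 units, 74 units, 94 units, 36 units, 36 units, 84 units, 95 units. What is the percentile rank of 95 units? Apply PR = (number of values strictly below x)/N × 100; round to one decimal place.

N = 8.
Strictly below 95: 6. Equal to 95: 2.
PR = 6/8 × 100 = 75.0

75.0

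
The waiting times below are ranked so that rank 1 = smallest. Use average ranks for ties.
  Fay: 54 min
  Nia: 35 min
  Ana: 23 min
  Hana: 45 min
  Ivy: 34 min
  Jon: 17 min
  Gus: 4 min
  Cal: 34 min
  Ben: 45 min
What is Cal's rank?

4.5

Sorted (ascending): 4, 17, 23, 34, 34, 35, 45, 45, 54
The 2 values of 34 occupy positions 4–5 → average rank (4+5)/2 = 4.5.
The 2 values of 45 occupy positions 7–8 → average rank (7+8)/2 = 7.5.
Cal has value 34 min → rank 4.5.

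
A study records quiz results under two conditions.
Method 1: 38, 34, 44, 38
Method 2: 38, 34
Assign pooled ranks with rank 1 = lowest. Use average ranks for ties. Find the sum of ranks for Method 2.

Sorted (ascending): 34, 34, 38, 38, 38, 44
The 2 values of 34 occupy positions 1–2 → average rank (1+2)/2 = 1.5.
The 3 values of 38 occupy positions 3–5 → average rank 4.
Method 2 values → pooled ranks: 38→4, 34→1.5
Rank sum = 4 + 1.5 = 5.5

5.5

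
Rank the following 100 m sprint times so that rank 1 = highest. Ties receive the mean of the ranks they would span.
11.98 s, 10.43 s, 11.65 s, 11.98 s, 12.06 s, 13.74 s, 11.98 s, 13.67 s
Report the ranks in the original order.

Sorted (descending): 13.74, 13.67, 12.06, 11.98, 11.98, 11.98, 11.65, 10.43
The 3 values of 11.98 occupy positions 4–6 → average rank 5.

5, 8, 7, 5, 3, 1, 5, 2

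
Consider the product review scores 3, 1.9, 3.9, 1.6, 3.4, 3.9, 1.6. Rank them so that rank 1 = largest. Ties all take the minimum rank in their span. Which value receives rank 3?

Sorted (descending): 3.9, 3.9, 3.4, 3, 1.9, 1.6, 1.6
The 2 values of 3.9 occupy positions 1–2 → each gets rank 1.
The 2 values of 1.6 occupy positions 6–7 → each gets rank 6.
Rank 3 → value 3.4.

3.4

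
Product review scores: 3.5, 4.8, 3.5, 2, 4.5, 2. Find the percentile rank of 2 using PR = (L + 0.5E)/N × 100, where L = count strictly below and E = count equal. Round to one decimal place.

N = 6.
Strictly below 2: 0. Equal to 2: 2.
PR = (0 + 0.5·2)/6 × 100 = 16.7

16.7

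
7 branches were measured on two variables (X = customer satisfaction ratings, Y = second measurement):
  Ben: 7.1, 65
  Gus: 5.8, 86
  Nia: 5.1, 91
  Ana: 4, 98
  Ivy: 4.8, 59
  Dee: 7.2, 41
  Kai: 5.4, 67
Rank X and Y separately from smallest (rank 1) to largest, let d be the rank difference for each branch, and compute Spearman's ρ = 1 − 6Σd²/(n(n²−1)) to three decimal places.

-0.607

Ranks of variable 1: 6, 5, 3, 1, 2, 7, 4
Ranks of variable 2: 3, 5, 6, 7, 2, 1, 4
d = r₁ − r₂: 3, 0, -3, -6, 0, 6, 0
d²: 9, 0, 9, 36, 0, 36, 0; Σd² = 90
ρ = 1 − 6·90/(7·48) = 1 − 540/336 = -0.607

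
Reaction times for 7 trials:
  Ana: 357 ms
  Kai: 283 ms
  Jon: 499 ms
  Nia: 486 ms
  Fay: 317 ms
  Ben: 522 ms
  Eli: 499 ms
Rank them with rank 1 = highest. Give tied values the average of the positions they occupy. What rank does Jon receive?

2.5

Sorted (descending): 522, 499, 499, 486, 357, 317, 283
The 2 values of 499 occupy positions 2–3 → average rank (2+3)/2 = 2.5.
Jon has value 499 ms → rank 2.5.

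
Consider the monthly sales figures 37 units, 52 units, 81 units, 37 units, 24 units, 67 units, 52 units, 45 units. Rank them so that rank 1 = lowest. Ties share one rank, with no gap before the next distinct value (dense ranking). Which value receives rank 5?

67

Sorted (ascending): 24, 37, 37, 45, 52, 52, 67, 81
The 2 values of 37 share dense rank 2.
The 2 values of 52 share dense rank 4.
Remaining distinct values take the next consecutive integers.
Rank 5 → value 67.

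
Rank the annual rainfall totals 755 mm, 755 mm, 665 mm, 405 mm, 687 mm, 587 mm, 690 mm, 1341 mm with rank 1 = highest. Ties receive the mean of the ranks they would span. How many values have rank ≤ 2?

Sorted (descending): 1341, 755, 755, 690, 687, 665, 587, 405
The 2 values of 755 occupy positions 2–3 → average rank (2+3)/2 = 2.5.
Ranks ≤ 2: {1} → 1 value.

1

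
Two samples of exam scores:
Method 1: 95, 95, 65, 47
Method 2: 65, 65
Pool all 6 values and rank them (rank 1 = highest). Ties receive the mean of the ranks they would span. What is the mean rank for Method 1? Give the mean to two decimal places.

3.25

Sorted (descending): 95, 95, 65, 65, 65, 47
The 2 values of 95 occupy positions 1–2 → average rank (1+2)/2 = 1.5.
The 3 values of 65 occupy positions 3–5 → average rank 4.
Method 1 values → pooled ranks: 95→1.5, 95→1.5, 65→4, 47→6
Mean rank = (1.5 + 1.5 + 4 + 6) / 4 = 3.25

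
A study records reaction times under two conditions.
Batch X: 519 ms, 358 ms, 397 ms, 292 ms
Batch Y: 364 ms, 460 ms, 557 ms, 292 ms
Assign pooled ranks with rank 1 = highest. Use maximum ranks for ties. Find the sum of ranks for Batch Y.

17

Sorted (descending): 557, 519, 460, 397, 364, 358, 292, 292
The 2 values of 292 occupy positions 7–8 → each gets rank 8.
Batch Y values → pooled ranks: 364→5, 460→3, 557→1, 292→8
Rank sum = 5 + 3 + 1 + 8 = 17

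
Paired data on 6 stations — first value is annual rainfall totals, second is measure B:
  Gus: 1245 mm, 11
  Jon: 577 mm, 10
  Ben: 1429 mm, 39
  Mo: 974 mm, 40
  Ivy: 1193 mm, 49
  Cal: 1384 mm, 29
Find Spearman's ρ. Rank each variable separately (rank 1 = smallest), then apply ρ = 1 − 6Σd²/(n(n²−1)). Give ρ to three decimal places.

Ranks of variable 1: 4, 1, 6, 2, 3, 5
Ranks of variable 2: 2, 1, 4, 5, 6, 3
d = r₁ − r₂: 2, 0, 2, -3, -3, 2
d²: 4, 0, 4, 9, 9, 4; Σd² = 30
ρ = 1 − 6·30/(6·35) = 1 − 180/210 = 0.143

0.143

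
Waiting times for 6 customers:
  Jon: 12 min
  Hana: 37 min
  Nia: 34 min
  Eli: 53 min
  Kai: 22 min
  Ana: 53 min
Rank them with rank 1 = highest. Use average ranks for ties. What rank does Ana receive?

1.5

Sorted (descending): 53, 53, 37, 34, 22, 12
The 2 values of 53 occupy positions 1–2 → average rank (1+2)/2 = 1.5.
Ana has value 53 min → rank 1.5.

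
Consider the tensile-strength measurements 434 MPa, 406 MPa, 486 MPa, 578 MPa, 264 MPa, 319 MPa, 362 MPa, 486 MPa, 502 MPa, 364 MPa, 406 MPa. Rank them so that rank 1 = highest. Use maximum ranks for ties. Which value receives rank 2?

502

Sorted (descending): 578, 502, 486, 486, 434, 406, 406, 364, 362, 319, 264
The 2 values of 486 occupy positions 3–4 → each gets rank 4.
The 2 values of 406 occupy positions 6–7 → each gets rank 7.
Rank 2 → value 502.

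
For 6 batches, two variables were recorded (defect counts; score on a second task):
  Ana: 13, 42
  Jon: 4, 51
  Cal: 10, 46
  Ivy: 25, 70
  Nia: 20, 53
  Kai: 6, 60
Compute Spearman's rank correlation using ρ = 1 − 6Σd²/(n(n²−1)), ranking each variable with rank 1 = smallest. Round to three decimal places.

0.314

Ranks of variable 1: 4, 1, 3, 6, 5, 2
Ranks of variable 2: 1, 3, 2, 6, 4, 5
d = r₁ − r₂: 3, -2, 1, 0, 1, -3
d²: 9, 4, 1, 0, 1, 9; Σd² = 24
ρ = 1 − 6·24/(6·35) = 1 − 144/210 = 0.314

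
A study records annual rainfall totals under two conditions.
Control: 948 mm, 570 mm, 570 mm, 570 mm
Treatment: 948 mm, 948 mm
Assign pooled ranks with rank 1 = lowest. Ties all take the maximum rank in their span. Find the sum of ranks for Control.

Sorted (ascending): 570, 570, 570, 948, 948, 948
The 3 values of 570 occupy positions 1–3 → each gets rank 3.
The 3 values of 948 occupy positions 4–6 → each gets rank 6.
Control values → pooled ranks: 948→6, 570→3, 570→3, 570→3
Rank sum = 6 + 3 + 3 + 3 = 15

15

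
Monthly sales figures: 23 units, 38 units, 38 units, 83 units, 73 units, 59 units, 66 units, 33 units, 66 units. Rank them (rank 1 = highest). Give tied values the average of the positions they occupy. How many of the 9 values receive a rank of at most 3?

2

Sorted (descending): 83, 73, 66, 66, 59, 38, 38, 33, 23
The 2 values of 66 occupy positions 3–4 → average rank (3+4)/2 = 3.5.
The 2 values of 38 occupy positions 6–7 → average rank (6+7)/2 = 6.5.
Ranks ≤ 3: {1, 2} → 2 values.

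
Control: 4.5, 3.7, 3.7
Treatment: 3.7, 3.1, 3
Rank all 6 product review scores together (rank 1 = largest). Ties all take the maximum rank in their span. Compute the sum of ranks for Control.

Sorted (descending): 4.5, 3.7, 3.7, 3.7, 3.1, 3
The 3 values of 3.7 occupy positions 2–4 → each gets rank 4.
Control values → pooled ranks: 4.5→1, 3.7→4, 3.7→4
Rank sum = 1 + 4 + 4 = 9

9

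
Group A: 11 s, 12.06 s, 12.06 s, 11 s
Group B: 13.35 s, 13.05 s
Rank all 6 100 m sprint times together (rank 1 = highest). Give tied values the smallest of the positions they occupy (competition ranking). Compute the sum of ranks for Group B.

3

Sorted (descending): 13.35, 13.05, 12.06, 12.06, 11, 11
The 2 values of 12.06 occupy positions 3–4 → each gets rank 3.
The 2 values of 11 occupy positions 5–6 → each gets rank 5.
Group B values → pooled ranks: 13.35→1, 13.05→2
Rank sum = 1 + 2 = 3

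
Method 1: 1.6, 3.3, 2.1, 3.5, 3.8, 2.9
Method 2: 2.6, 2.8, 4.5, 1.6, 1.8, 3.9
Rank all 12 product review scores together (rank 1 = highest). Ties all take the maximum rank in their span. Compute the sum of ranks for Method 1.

Sorted (descending): 4.5, 3.9, 3.8, 3.5, 3.3, 2.9, 2.8, 2.6, 2.1, 1.8, 1.6, 1.6
The 2 values of 1.6 occupy positions 11–12 → each gets rank 12.
Method 1 values → pooled ranks: 1.6→12, 3.3→5, 2.1→9, 3.5→4, 3.8→3, 2.9→6
Rank sum = 12 + 5 + 9 + 4 + 3 + 6 = 39

39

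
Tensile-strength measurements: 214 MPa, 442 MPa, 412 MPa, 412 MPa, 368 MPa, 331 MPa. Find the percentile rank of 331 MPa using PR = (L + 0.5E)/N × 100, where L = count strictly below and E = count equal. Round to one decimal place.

N = 6.
Strictly below 331: 1. Equal to 331: 1.
PR = (1 + 0.5·1)/6 × 100 = 25.0

25.0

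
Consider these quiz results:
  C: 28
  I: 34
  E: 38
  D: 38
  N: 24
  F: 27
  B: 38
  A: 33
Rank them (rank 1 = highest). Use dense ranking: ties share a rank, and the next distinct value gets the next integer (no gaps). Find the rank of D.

Sorted (descending): 38, 38, 38, 34, 33, 28, 27, 24
The 3 values of 38 share dense rank 1.
Remaining distinct values take the next consecutive integers.
D has value 38 → rank 1.

1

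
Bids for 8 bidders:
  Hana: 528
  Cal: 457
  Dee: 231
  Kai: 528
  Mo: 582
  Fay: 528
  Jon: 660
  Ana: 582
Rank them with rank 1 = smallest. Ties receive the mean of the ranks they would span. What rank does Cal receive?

2

Sorted (ascending): 231, 457, 528, 528, 528, 582, 582, 660
The 3 values of 528 occupy positions 3–5 → average rank 4.
The 2 values of 582 occupy positions 6–7 → average rank (6+7)/2 = 6.5.
Cal has value 457 → rank 2.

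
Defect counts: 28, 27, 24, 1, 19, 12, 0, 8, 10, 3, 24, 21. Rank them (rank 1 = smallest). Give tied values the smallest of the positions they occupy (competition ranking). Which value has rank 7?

Sorted (ascending): 0, 1, 3, 8, 10, 12, 19, 21, 24, 24, 27, 28
The 2 values of 24 occupy positions 9–10 → each gets rank 9.
Rank 7 → value 19.

19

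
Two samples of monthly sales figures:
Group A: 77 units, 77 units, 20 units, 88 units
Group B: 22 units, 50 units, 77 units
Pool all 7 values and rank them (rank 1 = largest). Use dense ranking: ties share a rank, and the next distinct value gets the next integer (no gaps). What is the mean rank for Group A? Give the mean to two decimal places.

Sorted (descending): 88, 77, 77, 77, 50, 22, 20
The 3 values of 77 share dense rank 2.
Remaining distinct values take the next consecutive integers.
Group A values → pooled ranks: 77→2, 77→2, 20→5, 88→1
Mean rank = (2 + 2 + 5 + 1) / 4 = 2.50

2.50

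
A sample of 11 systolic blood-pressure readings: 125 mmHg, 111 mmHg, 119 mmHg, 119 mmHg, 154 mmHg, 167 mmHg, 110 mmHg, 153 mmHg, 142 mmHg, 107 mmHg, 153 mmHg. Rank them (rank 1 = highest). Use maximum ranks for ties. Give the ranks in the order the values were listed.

Sorted (descending): 167, 154, 153, 153, 142, 125, 119, 119, 111, 110, 107
The 2 values of 153 occupy positions 3–4 → each gets rank 4.
The 2 values of 119 occupy positions 7–8 → each gets rank 8.

6, 9, 8, 8, 2, 1, 10, 4, 5, 11, 4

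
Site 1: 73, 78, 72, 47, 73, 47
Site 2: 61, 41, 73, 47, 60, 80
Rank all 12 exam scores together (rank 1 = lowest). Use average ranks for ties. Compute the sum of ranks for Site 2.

Sorted (ascending): 41, 47, 47, 47, 60, 61, 72, 73, 73, 73, 78, 80
The 3 values of 47 occupy positions 2–4 → average rank 3.
The 3 values of 73 occupy positions 8–10 → average rank 9.
Site 2 values → pooled ranks: 61→6, 41→1, 73→9, 47→3, 60→5, 80→12
Rank sum = 6 + 1 + 9 + 3 + 5 + 12 = 36

36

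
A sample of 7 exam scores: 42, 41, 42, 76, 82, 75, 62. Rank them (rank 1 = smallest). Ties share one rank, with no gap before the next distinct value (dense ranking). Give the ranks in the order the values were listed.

Sorted (ascending): 41, 42, 42, 62, 75, 76, 82
The 2 values of 42 share dense rank 2.
Remaining distinct values take the next consecutive integers.

2, 1, 2, 5, 6, 4, 3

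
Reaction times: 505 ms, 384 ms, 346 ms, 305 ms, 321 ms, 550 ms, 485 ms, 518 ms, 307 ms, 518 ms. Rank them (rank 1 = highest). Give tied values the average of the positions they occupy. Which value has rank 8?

Sorted (descending): 550, 518, 518, 505, 485, 384, 346, 321, 307, 305
The 2 values of 518 occupy positions 2–3 → average rank (2+3)/2 = 2.5.
Rank 8 → value 321.

321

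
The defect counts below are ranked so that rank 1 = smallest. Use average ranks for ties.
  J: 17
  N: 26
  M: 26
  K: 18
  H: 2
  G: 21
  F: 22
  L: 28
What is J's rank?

2

Sorted (ascending): 2, 17, 18, 21, 22, 26, 26, 28
The 2 values of 26 occupy positions 6–7 → average rank (6+7)/2 = 6.5.
J has value 17 → rank 2.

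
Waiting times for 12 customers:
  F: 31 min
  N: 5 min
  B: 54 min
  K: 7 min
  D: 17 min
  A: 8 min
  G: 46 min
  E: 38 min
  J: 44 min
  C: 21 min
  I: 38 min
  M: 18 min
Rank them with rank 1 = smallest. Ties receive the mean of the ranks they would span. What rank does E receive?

8.5

Sorted (ascending): 5, 7, 8, 17, 18, 21, 31, 38, 38, 44, 46, 54
The 2 values of 38 occupy positions 8–9 → average rank (8+9)/2 = 8.5.
E has value 38 min → rank 8.5.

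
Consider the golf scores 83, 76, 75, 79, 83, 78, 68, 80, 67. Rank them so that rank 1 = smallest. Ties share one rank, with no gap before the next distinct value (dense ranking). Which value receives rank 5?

Sorted (ascending): 67, 68, 75, 76, 78, 79, 80, 83, 83
The 2 values of 83 share dense rank 8.
Remaining distinct values take the next consecutive integers.
Rank 5 → value 78.

78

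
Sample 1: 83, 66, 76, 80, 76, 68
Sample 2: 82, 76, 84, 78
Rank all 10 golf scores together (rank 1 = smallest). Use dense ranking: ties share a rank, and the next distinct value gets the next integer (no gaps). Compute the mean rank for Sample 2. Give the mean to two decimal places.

Sorted (ascending): 66, 68, 76, 76, 76, 78, 80, 82, 83, 84
The 3 values of 76 share dense rank 3.
Remaining distinct values take the next consecutive integers.
Sample 2 values → pooled ranks: 82→6, 76→3, 84→8, 78→4
Mean rank = (6 + 3 + 8 + 4) / 4 = 5.25

5.25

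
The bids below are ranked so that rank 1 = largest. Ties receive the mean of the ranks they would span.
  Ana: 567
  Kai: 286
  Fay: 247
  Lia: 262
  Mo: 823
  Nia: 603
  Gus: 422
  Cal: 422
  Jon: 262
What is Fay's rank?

Sorted (descending): 823, 603, 567, 422, 422, 286, 262, 262, 247
The 2 values of 422 occupy positions 4–5 → average rank (4+5)/2 = 4.5.
The 2 values of 262 occupy positions 7–8 → average rank (7+8)/2 = 7.5.
Fay has value 247 → rank 9.

9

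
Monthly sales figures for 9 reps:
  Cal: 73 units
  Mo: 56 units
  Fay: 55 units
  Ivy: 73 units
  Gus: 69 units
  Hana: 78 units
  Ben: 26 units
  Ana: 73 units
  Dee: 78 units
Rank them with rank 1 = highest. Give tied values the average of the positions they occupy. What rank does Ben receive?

Sorted (descending): 78, 78, 73, 73, 73, 69, 56, 55, 26
The 2 values of 78 occupy positions 1–2 → average rank (1+2)/2 = 1.5.
The 3 values of 73 occupy positions 3–5 → average rank 4.
Ben has value 26 units → rank 9.

9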